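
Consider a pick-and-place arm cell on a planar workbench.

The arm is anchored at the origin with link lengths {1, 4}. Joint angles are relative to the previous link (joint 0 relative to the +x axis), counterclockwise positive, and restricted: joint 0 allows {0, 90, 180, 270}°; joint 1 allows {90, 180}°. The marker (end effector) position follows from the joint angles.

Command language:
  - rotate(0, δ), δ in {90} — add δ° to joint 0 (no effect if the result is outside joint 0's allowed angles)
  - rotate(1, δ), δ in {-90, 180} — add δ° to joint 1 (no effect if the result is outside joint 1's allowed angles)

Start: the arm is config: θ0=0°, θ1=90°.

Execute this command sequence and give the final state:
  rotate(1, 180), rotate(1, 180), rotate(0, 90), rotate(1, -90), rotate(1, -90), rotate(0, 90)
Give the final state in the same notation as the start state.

start: config: θ0=0°, θ1=90°
1. rotate(1, 180) → config: θ0=0°, θ1=90°
2. rotate(1, 180) → config: θ0=0°, θ1=90°
3. rotate(0, 90) → config: θ0=90°, θ1=90°
4. rotate(1, -90) → config: θ0=90°, θ1=90°
5. rotate(1, -90) → config: θ0=90°, θ1=90°
6. rotate(0, 90) → config: θ0=180°, θ1=90°

config: θ0=180°, θ1=90°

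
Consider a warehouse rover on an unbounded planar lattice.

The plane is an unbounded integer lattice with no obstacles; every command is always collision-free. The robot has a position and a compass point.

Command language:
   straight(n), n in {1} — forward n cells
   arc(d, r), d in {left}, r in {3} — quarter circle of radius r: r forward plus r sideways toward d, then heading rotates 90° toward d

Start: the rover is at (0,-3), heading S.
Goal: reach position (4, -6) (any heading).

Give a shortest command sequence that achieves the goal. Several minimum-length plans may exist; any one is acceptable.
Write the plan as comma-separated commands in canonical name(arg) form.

start: at (0,-3), heading S
step 1 (arc(left, 3)): at (3,-6), heading E
step 2 (straight(1)): at (4,-6), heading E
shorter routes all fall short; 2 is best.

arc(left, 3), straight(1)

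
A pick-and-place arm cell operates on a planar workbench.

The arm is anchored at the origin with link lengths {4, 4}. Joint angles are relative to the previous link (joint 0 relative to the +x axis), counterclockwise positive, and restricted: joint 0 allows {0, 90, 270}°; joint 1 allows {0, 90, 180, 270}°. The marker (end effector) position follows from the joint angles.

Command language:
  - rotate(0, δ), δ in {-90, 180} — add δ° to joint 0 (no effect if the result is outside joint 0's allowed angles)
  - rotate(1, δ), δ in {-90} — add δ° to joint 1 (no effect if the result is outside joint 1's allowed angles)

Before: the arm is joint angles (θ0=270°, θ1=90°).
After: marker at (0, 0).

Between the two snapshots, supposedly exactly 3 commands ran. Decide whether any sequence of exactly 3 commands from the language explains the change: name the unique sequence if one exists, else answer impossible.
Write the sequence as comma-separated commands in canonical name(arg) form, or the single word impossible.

initial: joint angles (θ0=270°, θ1=90°)
t=1 rotate(1, -90) ⇒ joint angles (θ0=270°, θ1=0°)
t=2 rotate(1, -90) ⇒ joint angles (θ0=270°, θ1=270°)
t=3 rotate(1, -90) ⇒ joint angles (θ0=270°, θ1=180°)
no other 3-command option fits: unique.

rotate(1, -90), rotate(1, -90), rotate(1, -90)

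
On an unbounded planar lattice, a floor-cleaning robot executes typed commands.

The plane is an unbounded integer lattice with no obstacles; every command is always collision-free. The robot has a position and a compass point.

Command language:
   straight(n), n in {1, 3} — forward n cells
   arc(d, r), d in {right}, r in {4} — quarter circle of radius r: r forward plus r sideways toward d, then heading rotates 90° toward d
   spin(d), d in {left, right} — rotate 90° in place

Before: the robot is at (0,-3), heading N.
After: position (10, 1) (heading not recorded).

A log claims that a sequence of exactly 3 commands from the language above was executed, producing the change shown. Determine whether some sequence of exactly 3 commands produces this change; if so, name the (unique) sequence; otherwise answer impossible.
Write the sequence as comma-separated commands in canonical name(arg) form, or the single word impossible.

arc(right, 4), straight(3), straight(3)

key: running straight(3) before arc(right, 4) would end elsewhere — order is forced
t0: at (0,-3), heading N
t=1 arc(right, 4) ⇒ at (4,1), heading E
t=2 straight(3) ⇒ at (7,1), heading E
t=3 straight(3) ⇒ at (10,1), heading E
all 125 alternatives checked — unique.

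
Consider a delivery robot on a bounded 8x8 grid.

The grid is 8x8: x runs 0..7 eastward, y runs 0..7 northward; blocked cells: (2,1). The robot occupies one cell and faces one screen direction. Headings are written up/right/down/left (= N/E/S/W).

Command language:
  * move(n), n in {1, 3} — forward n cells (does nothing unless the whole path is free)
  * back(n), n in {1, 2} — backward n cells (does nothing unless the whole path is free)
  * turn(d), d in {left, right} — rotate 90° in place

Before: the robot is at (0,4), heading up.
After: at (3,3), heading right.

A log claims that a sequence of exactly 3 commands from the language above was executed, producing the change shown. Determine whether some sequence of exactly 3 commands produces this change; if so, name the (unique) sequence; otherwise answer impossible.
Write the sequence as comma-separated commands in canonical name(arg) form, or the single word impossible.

back(1), turn(right), move(3)

key: cell and facing (now E) both changed — the 3 commands mix motion and turning
initial: at (0,4), heading up
1. back(1) → at (0,3), heading up
2. turn(right) → at (0,3), heading right
3. move(3) → at (3,3), heading right
all 216 alternatives checked — unique.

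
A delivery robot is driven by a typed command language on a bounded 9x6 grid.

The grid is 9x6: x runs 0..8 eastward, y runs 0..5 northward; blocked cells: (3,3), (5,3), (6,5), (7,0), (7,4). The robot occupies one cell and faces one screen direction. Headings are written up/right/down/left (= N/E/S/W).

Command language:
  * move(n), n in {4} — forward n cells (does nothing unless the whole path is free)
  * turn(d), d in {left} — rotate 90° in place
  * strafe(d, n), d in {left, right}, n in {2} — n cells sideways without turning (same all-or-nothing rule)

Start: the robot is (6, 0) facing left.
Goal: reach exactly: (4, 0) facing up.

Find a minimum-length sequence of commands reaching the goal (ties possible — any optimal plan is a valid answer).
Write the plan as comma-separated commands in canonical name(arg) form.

turn(left), strafe(right, 2), turn(left), turn(left)

from: (6, 0) facing left
[1] after turn(left): (6, 0) facing down
[2] after strafe(right, 2): (4, 0) facing down
[3] after turn(left): (4, 0) facing right
[4] after turn(left): (4, 0) facing up
shorter routes all fall short; 4 is best.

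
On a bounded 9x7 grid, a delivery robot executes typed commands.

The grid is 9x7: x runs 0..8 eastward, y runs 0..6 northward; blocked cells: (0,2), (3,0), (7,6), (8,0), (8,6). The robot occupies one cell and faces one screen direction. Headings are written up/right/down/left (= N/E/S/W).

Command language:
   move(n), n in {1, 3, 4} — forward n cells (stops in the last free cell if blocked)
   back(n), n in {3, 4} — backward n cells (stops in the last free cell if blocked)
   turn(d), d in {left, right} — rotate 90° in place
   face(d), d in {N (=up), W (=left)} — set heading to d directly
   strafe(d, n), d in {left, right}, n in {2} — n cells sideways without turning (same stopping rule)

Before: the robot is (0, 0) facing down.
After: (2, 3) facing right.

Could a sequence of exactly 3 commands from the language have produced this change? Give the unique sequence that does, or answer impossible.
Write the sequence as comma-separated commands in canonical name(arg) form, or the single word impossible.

key: cell and facing (now E) both changed — the 3 commands mix motion and turning
initial: (0, 0) facing down
step 1 (strafe(left, 2)): (2, 0) facing down
step 2 (back(3)): (2, 3) facing down
step 3 (turn(left)): (2, 3) facing right
no rival 3-sequence matches.

strafe(left, 2), back(3), turn(left)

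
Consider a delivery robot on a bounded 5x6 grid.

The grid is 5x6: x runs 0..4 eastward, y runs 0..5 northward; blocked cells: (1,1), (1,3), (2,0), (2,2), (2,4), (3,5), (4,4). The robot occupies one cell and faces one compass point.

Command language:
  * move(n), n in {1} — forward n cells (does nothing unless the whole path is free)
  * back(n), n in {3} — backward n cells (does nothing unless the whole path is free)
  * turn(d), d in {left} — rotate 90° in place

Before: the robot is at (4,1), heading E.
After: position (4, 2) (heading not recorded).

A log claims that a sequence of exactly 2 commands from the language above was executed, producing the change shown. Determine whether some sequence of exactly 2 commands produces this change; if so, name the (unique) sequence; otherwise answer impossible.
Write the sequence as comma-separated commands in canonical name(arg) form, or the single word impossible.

key: running move(1) before turn(left) would end elsewhere — order is forced
initial: at (4,1), heading E
t=1 turn(left) ⇒ at (4,1), heading N
t=2 move(1) ⇒ at (4,2), heading N
uniquely the one of 9 2-step routes that fits.

turn(left), move(1)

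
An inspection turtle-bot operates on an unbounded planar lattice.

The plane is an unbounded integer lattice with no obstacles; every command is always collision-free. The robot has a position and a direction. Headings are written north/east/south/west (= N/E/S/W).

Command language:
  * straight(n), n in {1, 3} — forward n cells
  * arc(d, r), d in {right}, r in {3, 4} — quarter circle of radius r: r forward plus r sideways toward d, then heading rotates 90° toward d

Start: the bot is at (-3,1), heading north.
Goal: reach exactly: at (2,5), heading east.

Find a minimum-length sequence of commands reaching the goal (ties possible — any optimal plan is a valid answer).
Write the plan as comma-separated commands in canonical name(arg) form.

initial: at (-3,1), heading north
1. arc(right, 4) → at (1,5), heading east
2. straight(1) → at (2,5), heading east
nothing shorter than 2 reaches the goal.

arc(right, 4), straight(1)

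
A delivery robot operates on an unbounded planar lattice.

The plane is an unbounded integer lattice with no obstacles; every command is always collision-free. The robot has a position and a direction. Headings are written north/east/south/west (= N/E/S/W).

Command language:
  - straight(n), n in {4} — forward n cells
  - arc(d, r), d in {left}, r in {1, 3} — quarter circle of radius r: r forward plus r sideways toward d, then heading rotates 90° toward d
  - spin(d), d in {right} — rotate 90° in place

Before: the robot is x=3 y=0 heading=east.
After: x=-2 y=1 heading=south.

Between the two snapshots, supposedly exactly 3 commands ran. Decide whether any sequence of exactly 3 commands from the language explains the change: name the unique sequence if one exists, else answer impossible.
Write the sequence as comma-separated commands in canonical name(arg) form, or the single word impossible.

key: running arc(left, 3) before arc(left, 1) would end elsewhere — order is forced
initial: x=3 y=0 heading=east
t=1 arc(left, 1) ⇒ x=4 y=1 heading=north
t=2 arc(left, 3) ⇒ x=1 y=4 heading=west
t=3 arc(left, 3) ⇒ x=-2 y=1 heading=south
no rival 3-sequence matches.

arc(left, 1), arc(left, 3), arc(left, 3)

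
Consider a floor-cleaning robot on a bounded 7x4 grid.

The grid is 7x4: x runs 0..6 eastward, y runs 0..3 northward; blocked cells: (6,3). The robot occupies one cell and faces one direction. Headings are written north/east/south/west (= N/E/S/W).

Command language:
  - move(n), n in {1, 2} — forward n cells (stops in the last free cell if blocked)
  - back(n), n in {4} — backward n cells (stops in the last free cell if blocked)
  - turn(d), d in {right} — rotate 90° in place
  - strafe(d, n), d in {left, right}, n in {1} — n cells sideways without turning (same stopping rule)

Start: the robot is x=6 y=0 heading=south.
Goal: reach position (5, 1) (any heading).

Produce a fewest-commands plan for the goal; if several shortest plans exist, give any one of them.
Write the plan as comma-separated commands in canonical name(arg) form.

turn(right), strafe(right, 1), move(1)

t0: x=6 y=0 heading=south
[1] after turn(right): x=6 y=0 heading=west
[2] after strafe(right, 1): x=6 y=1 heading=west
[3] after move(1): x=5 y=1 heading=west
minimal: 3 command(s), checked below 3.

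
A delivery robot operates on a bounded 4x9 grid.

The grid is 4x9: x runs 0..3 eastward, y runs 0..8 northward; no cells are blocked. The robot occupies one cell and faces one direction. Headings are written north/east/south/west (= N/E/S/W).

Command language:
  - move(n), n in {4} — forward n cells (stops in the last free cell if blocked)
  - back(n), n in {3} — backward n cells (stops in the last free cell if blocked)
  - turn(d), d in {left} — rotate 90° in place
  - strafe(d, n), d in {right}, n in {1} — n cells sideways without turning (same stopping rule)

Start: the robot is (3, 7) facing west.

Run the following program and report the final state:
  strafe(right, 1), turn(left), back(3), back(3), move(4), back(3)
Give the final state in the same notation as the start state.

(3, 7) facing south

initial: (3, 7) facing west
t=1 strafe(right, 1) ⇒ (3, 8) facing west
t=2 turn(left) ⇒ (3, 8) facing south
t=3 back(3) ⇒ (3, 8) facing south
t=4 back(3) ⇒ (3, 8) facing south
t=5 move(4) ⇒ (3, 4) facing south
t=6 back(3) ⇒ (3, 7) facing south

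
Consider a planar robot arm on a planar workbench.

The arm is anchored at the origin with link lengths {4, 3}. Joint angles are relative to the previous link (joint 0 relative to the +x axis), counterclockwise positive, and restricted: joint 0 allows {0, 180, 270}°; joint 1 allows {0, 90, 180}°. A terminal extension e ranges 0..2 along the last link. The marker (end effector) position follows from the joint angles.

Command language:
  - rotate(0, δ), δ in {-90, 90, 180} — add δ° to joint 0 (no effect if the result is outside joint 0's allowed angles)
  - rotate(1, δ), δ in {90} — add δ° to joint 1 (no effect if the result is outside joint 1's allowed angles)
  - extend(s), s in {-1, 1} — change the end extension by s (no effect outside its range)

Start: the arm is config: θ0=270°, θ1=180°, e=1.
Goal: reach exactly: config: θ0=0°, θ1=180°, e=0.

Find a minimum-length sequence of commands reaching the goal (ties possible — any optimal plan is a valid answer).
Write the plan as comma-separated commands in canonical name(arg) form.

extend(-1), rotate(0, 90)

start: config: θ0=270°, θ1=180°, e=1
[1] after extend(-1): config: θ0=270°, θ1=180°, e=0
[2] after rotate(0, 90): config: θ0=0°, θ1=180°, e=0
minimal: 2 command(s), checked below 2.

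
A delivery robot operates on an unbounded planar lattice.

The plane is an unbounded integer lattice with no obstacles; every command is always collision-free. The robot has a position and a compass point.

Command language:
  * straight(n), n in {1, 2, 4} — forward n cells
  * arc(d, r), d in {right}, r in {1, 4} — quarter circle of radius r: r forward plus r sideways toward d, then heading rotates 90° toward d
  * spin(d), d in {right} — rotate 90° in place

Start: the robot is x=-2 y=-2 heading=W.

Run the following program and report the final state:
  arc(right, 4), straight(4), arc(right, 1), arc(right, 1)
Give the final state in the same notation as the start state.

begin: x=-2 y=-2 heading=W
[1] after arc(right, 4): x=-6 y=2 heading=N
[2] after straight(4): x=-6 y=6 heading=N
[3] after arc(right, 1): x=-5 y=7 heading=E
[4] after arc(right, 1): x=-4 y=6 heading=S

x=-4 y=6 heading=S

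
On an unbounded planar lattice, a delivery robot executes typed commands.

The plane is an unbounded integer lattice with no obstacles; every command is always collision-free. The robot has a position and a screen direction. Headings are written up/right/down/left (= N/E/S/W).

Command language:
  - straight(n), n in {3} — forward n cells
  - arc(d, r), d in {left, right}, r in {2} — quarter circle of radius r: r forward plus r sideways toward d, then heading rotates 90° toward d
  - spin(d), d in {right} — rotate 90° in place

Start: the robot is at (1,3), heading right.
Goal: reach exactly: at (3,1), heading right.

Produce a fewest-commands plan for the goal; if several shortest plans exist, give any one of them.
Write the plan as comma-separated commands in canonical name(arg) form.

spin(right), arc(left, 2)

begin: at (1,3), heading right
t=1 spin(right) ⇒ at (1,3), heading down
t=2 arc(left, 2) ⇒ at (3,1), heading right
no 1-step plan works, so 2 is optimal.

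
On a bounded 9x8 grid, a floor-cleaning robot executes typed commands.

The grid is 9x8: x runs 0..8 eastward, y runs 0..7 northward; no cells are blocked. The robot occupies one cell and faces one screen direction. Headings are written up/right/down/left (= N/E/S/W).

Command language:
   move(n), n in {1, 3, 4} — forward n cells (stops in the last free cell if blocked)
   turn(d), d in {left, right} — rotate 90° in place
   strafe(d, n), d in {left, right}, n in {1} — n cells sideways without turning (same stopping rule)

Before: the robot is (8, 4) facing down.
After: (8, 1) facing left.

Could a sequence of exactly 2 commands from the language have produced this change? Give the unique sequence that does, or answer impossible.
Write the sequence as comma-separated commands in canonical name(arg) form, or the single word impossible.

key: running turn(right) before move(3) would end elsewhere — order is forced
t0: (8, 4) facing down
t=1 move(3) ⇒ (8, 1) facing down
t=2 turn(right) ⇒ (8, 1) facing left
all 49 alternatives checked — unique.

move(3), turn(right)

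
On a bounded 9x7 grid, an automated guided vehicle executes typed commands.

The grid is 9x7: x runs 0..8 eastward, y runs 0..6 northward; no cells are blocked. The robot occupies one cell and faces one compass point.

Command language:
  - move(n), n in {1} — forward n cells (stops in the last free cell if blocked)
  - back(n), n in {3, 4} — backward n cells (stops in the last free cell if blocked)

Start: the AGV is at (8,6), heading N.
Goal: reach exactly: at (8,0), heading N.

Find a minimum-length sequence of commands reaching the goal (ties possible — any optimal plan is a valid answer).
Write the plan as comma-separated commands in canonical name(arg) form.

t0: at (8,6), heading N
step 1 (back(4)): at (8,2), heading N
step 2 (back(4)): at (8,0), heading N
no 1-step plan works, so 2 is optimal.

back(4), back(4)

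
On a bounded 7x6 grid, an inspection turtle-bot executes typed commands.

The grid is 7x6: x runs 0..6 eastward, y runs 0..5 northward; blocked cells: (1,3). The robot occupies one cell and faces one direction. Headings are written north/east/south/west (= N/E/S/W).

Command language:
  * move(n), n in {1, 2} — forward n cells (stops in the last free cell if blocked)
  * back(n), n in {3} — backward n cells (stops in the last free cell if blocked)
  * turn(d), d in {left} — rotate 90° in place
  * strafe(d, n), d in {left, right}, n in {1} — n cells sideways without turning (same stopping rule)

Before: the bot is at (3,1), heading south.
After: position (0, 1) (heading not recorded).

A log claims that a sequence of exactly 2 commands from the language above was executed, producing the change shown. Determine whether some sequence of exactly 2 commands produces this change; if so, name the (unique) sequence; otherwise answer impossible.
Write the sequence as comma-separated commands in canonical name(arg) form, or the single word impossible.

key: order matters: swapping turn(left) and back(3) lands elsewhere
initial: at (3,1), heading south
step 1 (turn(left)): at (3,1), heading east
step 2 (back(3)): at (0,1), heading east
no rival 2-sequence matches.

turn(left), back(3)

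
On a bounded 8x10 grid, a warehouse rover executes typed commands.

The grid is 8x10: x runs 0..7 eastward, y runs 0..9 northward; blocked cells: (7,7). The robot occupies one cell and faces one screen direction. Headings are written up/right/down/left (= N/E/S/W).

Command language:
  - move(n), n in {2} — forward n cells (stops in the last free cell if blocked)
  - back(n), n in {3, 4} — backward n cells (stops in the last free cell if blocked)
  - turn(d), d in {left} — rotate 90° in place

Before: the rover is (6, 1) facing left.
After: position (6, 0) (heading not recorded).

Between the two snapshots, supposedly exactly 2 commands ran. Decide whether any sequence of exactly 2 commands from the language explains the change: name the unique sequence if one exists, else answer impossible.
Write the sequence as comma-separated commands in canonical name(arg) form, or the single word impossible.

turn(left), move(2)

key: running move(2) before turn(left) would end elsewhere — order is forced
from: (6, 1) facing left
t=1 turn(left) ⇒ (6, 1) facing down
t=2 move(2) ⇒ (6, 0) facing down
no rival 2-sequence matches.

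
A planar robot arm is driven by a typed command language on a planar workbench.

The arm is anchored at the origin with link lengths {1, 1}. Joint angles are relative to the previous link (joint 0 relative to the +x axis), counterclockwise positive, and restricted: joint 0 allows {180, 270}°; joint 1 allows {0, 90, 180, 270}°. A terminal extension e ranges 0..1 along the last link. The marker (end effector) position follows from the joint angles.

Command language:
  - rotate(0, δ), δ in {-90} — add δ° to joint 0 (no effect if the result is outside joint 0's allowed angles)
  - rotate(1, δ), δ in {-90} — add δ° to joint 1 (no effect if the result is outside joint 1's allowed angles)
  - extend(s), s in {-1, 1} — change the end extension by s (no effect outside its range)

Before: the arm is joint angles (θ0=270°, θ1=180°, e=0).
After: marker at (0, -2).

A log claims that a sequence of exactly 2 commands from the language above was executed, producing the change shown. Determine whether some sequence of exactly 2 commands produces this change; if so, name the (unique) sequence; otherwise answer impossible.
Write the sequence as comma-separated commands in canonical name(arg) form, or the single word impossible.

rotate(1, -90), rotate(1, -90)

start: joint angles (θ0=270°, θ1=180°, e=0)
[1] after rotate(1, -90): joint angles (θ0=270°, θ1=90°, e=0)
[2] after rotate(1, -90): joint angles (θ0=270°, θ1=0°, e=0)
all 16 alternatives checked — unique.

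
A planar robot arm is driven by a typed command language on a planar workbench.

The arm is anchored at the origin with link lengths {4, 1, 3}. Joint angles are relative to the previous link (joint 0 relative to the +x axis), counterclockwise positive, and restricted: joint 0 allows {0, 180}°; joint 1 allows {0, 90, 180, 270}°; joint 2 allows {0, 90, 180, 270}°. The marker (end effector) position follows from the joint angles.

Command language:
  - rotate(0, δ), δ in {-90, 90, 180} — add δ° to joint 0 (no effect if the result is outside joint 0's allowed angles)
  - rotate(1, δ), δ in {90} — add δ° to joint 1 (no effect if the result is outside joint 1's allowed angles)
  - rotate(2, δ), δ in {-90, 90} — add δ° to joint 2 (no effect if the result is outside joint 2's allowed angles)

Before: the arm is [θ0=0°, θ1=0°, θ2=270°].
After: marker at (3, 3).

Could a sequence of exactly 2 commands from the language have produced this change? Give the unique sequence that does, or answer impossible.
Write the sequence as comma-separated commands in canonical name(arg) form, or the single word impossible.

from: [θ0=0°, θ1=0°, θ2=270°]
1. rotate(1, 90) → [θ0=0°, θ1=90°, θ2=270°]
2. rotate(1, 90) → [θ0=0°, θ1=180°, θ2=270°]
no rival 2-sequence matches.

rotate(1, 90), rotate(1, 90)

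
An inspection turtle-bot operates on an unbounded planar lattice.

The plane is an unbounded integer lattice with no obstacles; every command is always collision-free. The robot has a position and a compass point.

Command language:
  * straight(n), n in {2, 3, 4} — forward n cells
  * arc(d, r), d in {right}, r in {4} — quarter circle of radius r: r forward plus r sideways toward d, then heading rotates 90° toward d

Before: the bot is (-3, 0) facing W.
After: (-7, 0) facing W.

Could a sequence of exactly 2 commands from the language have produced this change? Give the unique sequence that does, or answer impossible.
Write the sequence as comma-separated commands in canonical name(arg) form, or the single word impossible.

key: still facing W at the end — nothing in the sequence rotates
t0: (-3, 0) facing W
t=1 straight(2) ⇒ (-5, 0) facing W
t=2 straight(2) ⇒ (-7, 0) facing W
no rival 2-sequence matches.

straight(2), straight(2)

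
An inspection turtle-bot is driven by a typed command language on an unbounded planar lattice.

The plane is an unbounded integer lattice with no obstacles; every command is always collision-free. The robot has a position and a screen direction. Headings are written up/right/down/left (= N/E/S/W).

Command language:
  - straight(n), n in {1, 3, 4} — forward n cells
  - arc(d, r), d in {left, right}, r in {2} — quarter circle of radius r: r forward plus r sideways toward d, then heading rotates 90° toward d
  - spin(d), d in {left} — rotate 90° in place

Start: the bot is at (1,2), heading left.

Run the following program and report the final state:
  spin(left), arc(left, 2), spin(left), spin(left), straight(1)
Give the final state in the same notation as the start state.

at (2,0), heading left

initial: at (1,2), heading left
t=1 spin(left) ⇒ at (1,2), heading down
t=2 arc(left, 2) ⇒ at (3,0), heading right
t=3 spin(left) ⇒ at (3,0), heading up
t=4 spin(left) ⇒ at (3,0), heading left
t=5 straight(1) ⇒ at (2,0), heading left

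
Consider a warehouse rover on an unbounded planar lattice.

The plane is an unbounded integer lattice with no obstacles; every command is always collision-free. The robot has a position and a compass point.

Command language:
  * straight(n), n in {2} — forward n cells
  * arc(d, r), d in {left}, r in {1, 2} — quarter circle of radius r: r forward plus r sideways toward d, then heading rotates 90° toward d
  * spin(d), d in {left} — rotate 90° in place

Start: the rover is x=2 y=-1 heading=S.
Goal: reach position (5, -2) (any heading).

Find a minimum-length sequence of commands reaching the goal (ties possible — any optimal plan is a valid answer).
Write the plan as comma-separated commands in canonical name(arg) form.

arc(left, 1), straight(2)

t0: x=2 y=-1 heading=S
step 1 (arc(left, 1)): x=3 y=-2 heading=E
step 2 (straight(2)): x=5 y=-2 heading=E
minimal: 2 command(s), checked below 2.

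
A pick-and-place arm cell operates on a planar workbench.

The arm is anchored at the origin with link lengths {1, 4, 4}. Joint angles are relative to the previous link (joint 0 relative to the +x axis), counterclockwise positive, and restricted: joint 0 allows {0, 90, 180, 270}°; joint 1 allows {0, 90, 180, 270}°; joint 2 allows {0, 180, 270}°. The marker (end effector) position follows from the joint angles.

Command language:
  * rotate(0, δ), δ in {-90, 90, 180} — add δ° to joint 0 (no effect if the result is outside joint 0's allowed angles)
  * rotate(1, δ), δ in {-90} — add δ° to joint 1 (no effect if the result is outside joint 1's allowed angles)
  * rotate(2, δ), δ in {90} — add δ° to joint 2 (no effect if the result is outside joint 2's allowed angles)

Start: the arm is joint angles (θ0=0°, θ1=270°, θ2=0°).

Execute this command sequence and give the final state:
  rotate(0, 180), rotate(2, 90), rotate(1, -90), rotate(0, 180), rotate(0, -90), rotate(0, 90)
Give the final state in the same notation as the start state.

start: joint angles (θ0=0°, θ1=270°, θ2=0°)
step 1 (rotate(0, 180)): joint angles (θ0=180°, θ1=270°, θ2=0°)
step 2 (rotate(2, 90)): joint angles (θ0=180°, θ1=270°, θ2=0°)
step 3 (rotate(1, -90)): joint angles (θ0=180°, θ1=180°, θ2=0°)
step 4 (rotate(0, 180)): joint angles (θ0=0°, θ1=180°, θ2=0°)
step 5 (rotate(0, -90)): joint angles (θ0=270°, θ1=180°, θ2=0°)
step 6 (rotate(0, 90)): joint angles (θ0=0°, θ1=180°, θ2=0°)

joint angles (θ0=0°, θ1=180°, θ2=0°)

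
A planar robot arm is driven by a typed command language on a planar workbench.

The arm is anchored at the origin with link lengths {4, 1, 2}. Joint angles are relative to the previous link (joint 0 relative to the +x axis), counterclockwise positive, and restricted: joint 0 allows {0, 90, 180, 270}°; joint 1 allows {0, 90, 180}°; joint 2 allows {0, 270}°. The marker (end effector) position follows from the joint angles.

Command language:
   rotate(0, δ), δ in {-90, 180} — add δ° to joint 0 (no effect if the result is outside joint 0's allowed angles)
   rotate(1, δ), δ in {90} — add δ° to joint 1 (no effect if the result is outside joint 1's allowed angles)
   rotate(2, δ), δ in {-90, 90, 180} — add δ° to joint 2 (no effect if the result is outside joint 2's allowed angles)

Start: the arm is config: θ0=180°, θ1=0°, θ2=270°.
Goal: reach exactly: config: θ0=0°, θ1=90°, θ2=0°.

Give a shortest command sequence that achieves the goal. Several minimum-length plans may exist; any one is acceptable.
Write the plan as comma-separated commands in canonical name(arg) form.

from: config: θ0=180°, θ1=0°, θ2=270°
1. rotate(2, 90) → config: θ0=180°, θ1=0°, θ2=0°
2. rotate(1, 90) → config: θ0=180°, θ1=90°, θ2=0°
3. rotate(0, 180) → config: θ0=0°, θ1=90°, θ2=0°
nothing shorter than 3 reaches the goal.

rotate(2, 90), rotate(1, 90), rotate(0, 180)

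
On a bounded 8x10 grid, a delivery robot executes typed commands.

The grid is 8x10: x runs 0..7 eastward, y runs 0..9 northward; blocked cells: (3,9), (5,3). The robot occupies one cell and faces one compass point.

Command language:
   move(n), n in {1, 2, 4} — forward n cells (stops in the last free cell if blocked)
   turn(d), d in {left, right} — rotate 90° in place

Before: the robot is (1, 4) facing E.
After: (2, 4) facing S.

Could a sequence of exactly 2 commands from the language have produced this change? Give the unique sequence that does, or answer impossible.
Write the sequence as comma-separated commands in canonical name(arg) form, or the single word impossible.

key: order matters: swapping move(1) and turn(right) lands elsewhere
t0: (1, 4) facing E
t=1 move(1) ⇒ (2, 4) facing E
t=2 turn(right) ⇒ (2, 4) facing S
no rival 2-sequence matches.

move(1), turn(right)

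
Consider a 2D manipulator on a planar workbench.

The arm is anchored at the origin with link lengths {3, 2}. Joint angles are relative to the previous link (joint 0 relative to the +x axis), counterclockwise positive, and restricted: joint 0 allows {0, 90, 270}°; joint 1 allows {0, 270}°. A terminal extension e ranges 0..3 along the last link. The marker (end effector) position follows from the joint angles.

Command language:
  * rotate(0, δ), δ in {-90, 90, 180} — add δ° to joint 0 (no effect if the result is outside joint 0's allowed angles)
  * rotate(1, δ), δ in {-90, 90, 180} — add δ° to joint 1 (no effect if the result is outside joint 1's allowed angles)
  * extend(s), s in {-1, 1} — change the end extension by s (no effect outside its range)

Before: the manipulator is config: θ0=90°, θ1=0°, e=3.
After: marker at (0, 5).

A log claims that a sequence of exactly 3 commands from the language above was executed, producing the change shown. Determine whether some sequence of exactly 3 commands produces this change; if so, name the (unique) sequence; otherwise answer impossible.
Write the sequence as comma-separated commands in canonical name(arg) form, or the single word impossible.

t0: config: θ0=90°, θ1=0°, e=3
[1] after extend(-1): config: θ0=90°, θ1=0°, e=2
[2] after extend(-1): config: θ0=90°, θ1=0°, e=1
[3] after extend(-1): config: θ0=90°, θ1=0°, e=0
no other 3-command option fits: unique.

extend(-1), extend(-1), extend(-1)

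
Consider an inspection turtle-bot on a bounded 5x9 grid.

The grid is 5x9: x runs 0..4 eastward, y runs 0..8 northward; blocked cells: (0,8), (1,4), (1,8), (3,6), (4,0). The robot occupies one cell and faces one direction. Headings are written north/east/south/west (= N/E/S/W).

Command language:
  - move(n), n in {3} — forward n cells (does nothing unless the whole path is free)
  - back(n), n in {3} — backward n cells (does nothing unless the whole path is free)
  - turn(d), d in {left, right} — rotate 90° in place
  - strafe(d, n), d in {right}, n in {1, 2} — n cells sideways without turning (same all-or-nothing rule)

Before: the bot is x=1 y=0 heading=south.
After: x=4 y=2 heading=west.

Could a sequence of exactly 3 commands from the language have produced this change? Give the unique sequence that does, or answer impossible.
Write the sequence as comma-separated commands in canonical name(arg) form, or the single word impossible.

key: position moved to (4,2) AND the heading swung to W — translation plus rotation needed
t0: x=1 y=0 heading=south
step 1 (turn(right)): x=1 y=0 heading=west
step 2 (strafe(right, 2)): x=1 y=2 heading=west
step 3 (back(3)): x=4 y=2 heading=west
uniquely the one of 216 3-step routes that fits.

turn(right), strafe(right, 2), back(3)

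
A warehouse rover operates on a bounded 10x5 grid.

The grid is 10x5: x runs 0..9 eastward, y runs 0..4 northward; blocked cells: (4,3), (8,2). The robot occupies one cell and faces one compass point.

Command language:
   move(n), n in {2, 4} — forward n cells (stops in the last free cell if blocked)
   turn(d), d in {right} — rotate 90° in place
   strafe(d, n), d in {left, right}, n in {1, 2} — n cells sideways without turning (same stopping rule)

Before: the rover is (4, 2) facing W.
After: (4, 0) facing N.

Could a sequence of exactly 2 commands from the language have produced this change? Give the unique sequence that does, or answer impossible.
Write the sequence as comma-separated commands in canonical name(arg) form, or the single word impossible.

key: cell and facing (now N) both changed — the 2 commands mix motion and turning
initial: (4, 2) facing W
step 1 (strafe(left, 2)): (4, 0) facing W
step 2 (turn(right)): (4, 0) facing N
all 49 alternatives checked — unique.

strafe(left, 2), turn(right)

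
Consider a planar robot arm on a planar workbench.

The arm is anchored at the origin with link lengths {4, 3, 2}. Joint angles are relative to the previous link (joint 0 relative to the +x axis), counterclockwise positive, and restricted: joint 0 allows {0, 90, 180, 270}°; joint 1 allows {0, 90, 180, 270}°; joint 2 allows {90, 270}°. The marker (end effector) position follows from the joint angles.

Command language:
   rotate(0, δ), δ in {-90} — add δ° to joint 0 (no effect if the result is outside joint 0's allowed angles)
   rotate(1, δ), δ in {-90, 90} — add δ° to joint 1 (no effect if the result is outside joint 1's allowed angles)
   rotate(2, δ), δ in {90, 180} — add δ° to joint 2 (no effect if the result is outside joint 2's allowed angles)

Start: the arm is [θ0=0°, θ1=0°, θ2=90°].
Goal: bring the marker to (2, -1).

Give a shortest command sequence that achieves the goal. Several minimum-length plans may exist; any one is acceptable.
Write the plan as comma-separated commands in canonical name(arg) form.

rotate(1, -90), rotate(1, -90), rotate(2, 180), rotate(0, -90)

start: [θ0=0°, θ1=0°, θ2=90°]
[1] after rotate(1, -90): [θ0=0°, θ1=270°, θ2=90°]
[2] after rotate(1, -90): [θ0=0°, θ1=180°, θ2=90°]
[3] after rotate(2, 180): [θ0=0°, θ1=180°, θ2=270°]
[4] after rotate(0, -90): [θ0=270°, θ1=180°, θ2=270°]
nothing shorter than 4 reaches the goal.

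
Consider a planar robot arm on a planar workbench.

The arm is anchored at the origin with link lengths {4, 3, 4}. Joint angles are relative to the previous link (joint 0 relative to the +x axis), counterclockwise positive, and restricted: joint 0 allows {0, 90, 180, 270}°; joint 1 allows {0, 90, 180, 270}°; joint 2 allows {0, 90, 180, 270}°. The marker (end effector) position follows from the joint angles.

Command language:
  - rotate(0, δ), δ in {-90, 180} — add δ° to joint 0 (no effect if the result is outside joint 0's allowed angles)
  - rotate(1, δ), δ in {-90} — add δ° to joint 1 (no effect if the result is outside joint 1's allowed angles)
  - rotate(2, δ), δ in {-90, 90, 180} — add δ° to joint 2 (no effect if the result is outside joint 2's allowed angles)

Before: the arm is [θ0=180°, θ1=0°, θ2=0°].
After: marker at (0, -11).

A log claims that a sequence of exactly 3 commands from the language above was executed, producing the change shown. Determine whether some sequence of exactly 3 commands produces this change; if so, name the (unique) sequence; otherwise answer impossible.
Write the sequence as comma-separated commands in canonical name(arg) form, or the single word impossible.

initial: [θ0=180°, θ1=0°, θ2=0°]
[1] after rotate(0, -90): [θ0=90°, θ1=0°, θ2=0°]
[2] after rotate(0, -90): [θ0=0°, θ1=0°, θ2=0°]
[3] after rotate(0, -90): [θ0=270°, θ1=0°, θ2=0°]
all 216 alternatives checked — unique.

rotate(0, -90), rotate(0, -90), rotate(0, -90)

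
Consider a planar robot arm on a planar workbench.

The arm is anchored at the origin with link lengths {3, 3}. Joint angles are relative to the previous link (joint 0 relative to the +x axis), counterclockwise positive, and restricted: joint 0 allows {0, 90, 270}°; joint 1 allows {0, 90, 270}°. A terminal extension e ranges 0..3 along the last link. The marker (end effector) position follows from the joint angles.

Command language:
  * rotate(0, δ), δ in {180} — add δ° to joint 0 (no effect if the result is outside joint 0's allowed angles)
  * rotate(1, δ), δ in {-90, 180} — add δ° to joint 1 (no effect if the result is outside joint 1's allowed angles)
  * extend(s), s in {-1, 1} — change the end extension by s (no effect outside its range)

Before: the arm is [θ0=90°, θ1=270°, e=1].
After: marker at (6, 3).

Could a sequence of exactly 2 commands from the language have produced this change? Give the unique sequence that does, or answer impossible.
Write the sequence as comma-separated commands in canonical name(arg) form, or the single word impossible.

extend(1), extend(1)

initial: [θ0=90°, θ1=270°, e=1]
t=1 extend(1) ⇒ [θ0=90°, θ1=270°, e=2]
t=2 extend(1) ⇒ [θ0=90°, θ1=270°, e=3]
all 25 alternatives checked — unique.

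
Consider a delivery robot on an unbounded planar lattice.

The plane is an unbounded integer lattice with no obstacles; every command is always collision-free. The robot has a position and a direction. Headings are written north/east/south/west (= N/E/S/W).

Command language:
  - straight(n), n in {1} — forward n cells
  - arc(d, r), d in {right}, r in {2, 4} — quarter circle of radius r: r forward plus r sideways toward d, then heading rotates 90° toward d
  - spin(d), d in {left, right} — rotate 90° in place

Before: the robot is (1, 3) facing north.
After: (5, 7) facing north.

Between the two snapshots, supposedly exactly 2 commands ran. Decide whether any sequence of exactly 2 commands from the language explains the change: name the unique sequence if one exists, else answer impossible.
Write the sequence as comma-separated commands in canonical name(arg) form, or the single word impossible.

key: still facing N at the end — net rotation zero over 2 steps
start: (1, 3) facing north
step 1 (arc(right, 4)): (5, 7) facing east
step 2 (spin(left)): (5, 7) facing north
all 25 alternatives checked — unique.

arc(right, 4), spin(left)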